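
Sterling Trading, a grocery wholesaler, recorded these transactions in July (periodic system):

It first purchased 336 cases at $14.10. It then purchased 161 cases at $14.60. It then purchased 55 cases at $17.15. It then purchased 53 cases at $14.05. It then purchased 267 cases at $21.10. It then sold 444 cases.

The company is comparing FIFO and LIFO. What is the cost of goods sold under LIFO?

FIFO COGS: 336 @ $14.10 + 108 @ $14.60 = $6,314.40
LIFO COGS: 267 @ $21.10 + 53 @ $14.05 + 55 @ $17.15 + 69 @ $14.60 = $8,329.00

COGS = $8,329.00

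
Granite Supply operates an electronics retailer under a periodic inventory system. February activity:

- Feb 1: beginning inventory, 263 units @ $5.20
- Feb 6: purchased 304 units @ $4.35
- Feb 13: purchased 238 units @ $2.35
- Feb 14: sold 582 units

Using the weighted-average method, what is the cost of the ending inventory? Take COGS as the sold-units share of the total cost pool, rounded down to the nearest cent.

Feb 14, sell 582: 582/805 × $3,249.30 → $2,349.18
Ending inventory (cost pool remaining) = $900.12

Ending inventory = $900.12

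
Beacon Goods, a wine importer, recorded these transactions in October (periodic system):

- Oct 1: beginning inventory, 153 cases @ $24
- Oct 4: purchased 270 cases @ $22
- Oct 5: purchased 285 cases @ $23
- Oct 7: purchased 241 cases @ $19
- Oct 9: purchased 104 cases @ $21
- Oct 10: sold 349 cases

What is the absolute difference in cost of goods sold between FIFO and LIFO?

FIFO COGS: 153 @ $24 + 196 @ $22 = $7,984
LIFO COGS: 104 @ $21 + 241 @ $19 + 4 @ $23 = $6,855
Difference = |$7,984 − $6,855| = $1,129

$1,129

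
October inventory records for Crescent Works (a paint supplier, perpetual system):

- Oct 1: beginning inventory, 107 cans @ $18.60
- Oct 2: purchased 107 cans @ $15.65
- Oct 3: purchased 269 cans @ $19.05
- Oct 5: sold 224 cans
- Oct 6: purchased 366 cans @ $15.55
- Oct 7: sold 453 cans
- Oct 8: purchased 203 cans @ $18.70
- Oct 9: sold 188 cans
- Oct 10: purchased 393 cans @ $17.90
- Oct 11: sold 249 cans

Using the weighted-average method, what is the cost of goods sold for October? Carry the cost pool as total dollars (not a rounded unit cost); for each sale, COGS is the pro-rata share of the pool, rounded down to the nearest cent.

COGS = $19,401.51

After Oct 1: 107 on hand, pool $1,990.20 (≈ $18.6000 each)
After Oct 2: 214 on hand, pool $3,664.75 (≈ $17.1250 each)
After Oct 3: 483 on hand, pool $8,789.20 (≈ $18.1971 each)
Oct 5, sell 224: 224/483 × $8,789.20 → $4,076.15
After Oct 6: 625 on hand, pool $10,404.35 (≈ $16.6470 each)
Oct 7, sell 453: 453/625 × $10,404.35 → $7,541.07
After Oct 8: 375 on hand, pool $6,659.38 (≈ $17.7583 each)
Oct 9, sell 188: 188/375 × $6,659.38 → $3,338.56
After Oct 10: 580 on hand, pool $10,355.52 (≈ $17.8543 each)
Oct 11, sell 249: 249/580 × $10,355.52 → $4,445.73
Total COGS = $4,076.15 + $7,541.07 + $3,338.56 + $4,445.73 = $19,401.51
Ending inventory (cost pool remaining) = $5,909.79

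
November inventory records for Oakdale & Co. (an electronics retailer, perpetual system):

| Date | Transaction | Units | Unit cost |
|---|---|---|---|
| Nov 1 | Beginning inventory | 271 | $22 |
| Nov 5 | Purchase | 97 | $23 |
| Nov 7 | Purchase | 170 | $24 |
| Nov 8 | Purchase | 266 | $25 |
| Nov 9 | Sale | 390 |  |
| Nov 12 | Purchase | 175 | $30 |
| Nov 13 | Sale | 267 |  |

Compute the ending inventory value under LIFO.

Ending inventory = $7,135

Nov 9, 390 sold [LIFO — newest first]: 266 @ $25 + 124 @ $24 = $9,626
Nov 13, 267 sold [LIFO — newest first]: 175 @ $30 + 46 @ $24 + 46 @ $23 = $7,412
Total COGS = $9,626 + $7,412 = $17,038
Ending inventory: 271 @ $22 + 51 @ $23 = $7,135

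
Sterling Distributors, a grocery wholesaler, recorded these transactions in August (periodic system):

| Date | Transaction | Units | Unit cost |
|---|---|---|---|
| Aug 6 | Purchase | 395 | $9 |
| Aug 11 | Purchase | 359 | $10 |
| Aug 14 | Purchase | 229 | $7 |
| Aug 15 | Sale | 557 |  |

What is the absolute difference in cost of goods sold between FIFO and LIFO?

FIFO COGS: 395 @ $9 + 162 @ $10 = $5,175
LIFO COGS: 229 @ $7 + 328 @ $10 = $4,883
Difference = |$5,175 − $4,883| = $292

$292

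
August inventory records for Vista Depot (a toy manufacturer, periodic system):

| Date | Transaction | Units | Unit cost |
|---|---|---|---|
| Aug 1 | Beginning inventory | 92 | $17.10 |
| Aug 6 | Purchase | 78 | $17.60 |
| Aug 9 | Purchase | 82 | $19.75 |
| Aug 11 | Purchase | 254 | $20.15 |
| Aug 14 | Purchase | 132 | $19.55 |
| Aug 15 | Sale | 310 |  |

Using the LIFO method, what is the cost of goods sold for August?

Aug 15, 310 sold [LIFO — newest first]: 132 @ $19.55 + 178 @ $20.15 = $6,167.30
Ending inventory: 92 @ $17.10 + 78 @ $17.60 + 82 @ $19.75 + 76 @ $20.15 = $6,096.90

COGS = $6,167.30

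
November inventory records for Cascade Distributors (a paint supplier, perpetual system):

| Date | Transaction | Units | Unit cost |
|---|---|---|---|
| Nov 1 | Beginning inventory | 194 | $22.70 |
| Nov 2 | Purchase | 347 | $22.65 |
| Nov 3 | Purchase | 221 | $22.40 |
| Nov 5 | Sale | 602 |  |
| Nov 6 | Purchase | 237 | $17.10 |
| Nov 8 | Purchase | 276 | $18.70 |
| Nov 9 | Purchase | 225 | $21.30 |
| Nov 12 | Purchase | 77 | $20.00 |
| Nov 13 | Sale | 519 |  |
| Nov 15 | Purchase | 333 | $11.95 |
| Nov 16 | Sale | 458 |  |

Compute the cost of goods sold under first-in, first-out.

Nov 5, 602 sold [FIFO — oldest first]: 194 @ $22.70 + 347 @ $22.65 + 61 @ $22.40 = $13,629.75
Nov 13, 519 sold [FIFO — oldest first]: 160 @ $22.40 + 237 @ $17.10 + 122 @ $18.70 = $9,918.10
Nov 16, 458 sold [FIFO — oldest first]: 154 @ $18.70 + 225 @ $21.30 + 77 @ $20.00 + 2 @ $11.95 = $9,236.20
Total COGS = $13,629.75 + $9,918.10 + $9,236.20 = $32,784.05
Ending inventory: 331 @ $11.95 = $3,955.45

COGS = $32,784.05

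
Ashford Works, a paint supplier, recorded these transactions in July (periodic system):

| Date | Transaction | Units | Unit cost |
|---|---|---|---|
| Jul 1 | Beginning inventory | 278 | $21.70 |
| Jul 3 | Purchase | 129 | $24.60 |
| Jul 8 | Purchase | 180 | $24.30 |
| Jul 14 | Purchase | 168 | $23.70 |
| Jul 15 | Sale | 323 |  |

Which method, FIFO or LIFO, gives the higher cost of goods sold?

FIFO COGS: 278 @ $21.70 + 45 @ $24.60 = $7,139.60
LIFO COGS: 168 @ $23.70 + 155 @ $24.30 = $7,748.10

LIFO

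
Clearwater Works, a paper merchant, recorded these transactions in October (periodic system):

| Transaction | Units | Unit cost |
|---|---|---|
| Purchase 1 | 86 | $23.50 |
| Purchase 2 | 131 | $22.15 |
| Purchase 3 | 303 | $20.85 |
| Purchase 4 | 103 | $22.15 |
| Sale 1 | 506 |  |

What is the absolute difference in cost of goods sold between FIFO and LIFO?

FIFO COGS: 86 @ $23.50 + 131 @ $22.15 + 289 @ $20.85 = $10,948.30
LIFO COGS: 103 @ $22.15 + 303 @ $20.85 + 100 @ $22.15 = $10,814.00
Difference = |$10,948.30 − $10,814.00| = $134.30

$134.30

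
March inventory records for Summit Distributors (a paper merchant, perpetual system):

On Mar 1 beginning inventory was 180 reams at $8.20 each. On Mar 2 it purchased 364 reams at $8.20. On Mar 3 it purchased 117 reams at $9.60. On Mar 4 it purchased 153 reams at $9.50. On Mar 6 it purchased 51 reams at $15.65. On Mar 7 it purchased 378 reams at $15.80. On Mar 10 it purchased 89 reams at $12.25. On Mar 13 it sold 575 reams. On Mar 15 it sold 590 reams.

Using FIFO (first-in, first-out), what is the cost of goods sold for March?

COGS = $12,575.65

Mar 13, 575 sold [FIFO — oldest first]: 180 @ $8.20 + 364 @ $8.20 + 31 @ $9.60 = $4,758.40
Mar 15, 590 sold [FIFO — oldest first]: 86 @ $9.60 + 153 @ $9.50 + 51 @ $15.65 + 300 @ $15.80 = $7,817.25
Total COGS = $4,758.40 + $7,817.25 = $12,575.65
Ending inventory: 78 @ $15.80 + 89 @ $12.25 = $2,322.65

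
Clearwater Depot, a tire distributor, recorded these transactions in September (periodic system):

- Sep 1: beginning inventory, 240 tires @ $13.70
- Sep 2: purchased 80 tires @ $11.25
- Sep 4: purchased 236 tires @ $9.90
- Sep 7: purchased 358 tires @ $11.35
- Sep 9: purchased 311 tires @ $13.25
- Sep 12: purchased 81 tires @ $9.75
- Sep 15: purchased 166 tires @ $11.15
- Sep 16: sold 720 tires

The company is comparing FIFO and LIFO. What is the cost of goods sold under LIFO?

FIFO COGS: 240 @ $13.70 + 80 @ $11.25 + 236 @ $9.90 + 164 @ $11.35 = $8,385.80
LIFO COGS: 166 @ $11.15 + 81 @ $9.75 + 311 @ $13.25 + 162 @ $11.35 = $8,600.10

COGS = $8,600.10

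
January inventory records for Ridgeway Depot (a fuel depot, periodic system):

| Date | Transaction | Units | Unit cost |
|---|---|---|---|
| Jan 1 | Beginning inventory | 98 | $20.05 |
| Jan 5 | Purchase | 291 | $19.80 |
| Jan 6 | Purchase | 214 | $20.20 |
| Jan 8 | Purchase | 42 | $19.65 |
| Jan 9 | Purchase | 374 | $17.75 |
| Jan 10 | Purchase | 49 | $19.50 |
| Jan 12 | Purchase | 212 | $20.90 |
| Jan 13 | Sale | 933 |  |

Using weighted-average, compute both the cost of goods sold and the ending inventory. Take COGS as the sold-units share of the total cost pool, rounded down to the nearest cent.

Jan 13, sell 933: 933/1280 × $24,899.60 → $18,149.47
Ending inventory (cost pool remaining) = $6,750.13

COGS = $18,149.47; ending inventory = $6,750.13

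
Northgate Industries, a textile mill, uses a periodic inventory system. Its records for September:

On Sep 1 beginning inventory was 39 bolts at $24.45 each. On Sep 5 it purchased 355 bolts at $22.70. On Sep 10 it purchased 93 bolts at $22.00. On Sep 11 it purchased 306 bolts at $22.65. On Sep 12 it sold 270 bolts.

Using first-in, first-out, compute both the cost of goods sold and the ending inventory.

COGS = $6,197.25; ending inventory = $11,791.70

Sep 12, 270 sold [FIFO — oldest first]: 39 @ $24.45 + 231 @ $22.70 = $6,197.25
Ending inventory: 124 @ $22.70 + 93 @ $22.00 + 306 @ $22.65 = $11,791.70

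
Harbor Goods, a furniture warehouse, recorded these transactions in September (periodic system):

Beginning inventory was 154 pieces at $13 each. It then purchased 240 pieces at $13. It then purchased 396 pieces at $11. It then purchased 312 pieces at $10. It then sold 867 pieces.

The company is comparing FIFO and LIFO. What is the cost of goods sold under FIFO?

FIFO COGS: 154 @ $13 + 240 @ $13 + 396 @ $11 + 77 @ $10 = $10,248
LIFO COGS: 312 @ $10 + 396 @ $11 + 159 @ $13 = $9,543

COGS = $10,248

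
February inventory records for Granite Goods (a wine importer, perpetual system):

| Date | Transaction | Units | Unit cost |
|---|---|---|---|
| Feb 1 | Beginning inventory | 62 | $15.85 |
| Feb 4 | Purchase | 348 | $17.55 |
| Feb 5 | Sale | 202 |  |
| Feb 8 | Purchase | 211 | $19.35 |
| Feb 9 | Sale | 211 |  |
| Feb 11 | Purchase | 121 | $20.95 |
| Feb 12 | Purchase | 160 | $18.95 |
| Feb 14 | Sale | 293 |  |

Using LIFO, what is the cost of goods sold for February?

COGS = $13,405.50

Feb 5, 202 sold [LIFO — newest first]: 202 @ $17.55 = $3,545.10
Feb 9, 211 sold [LIFO — newest first]: 211 @ $19.35 = $4,082.85
Feb 14, 293 sold [LIFO — newest first]: 160 @ $18.95 + 121 @ $20.95 + 12 @ $17.55 = $5,777.55
Total COGS = $3,545.10 + $4,082.85 + $5,777.55 = $13,405.50
Ending inventory: 62 @ $15.85 + 134 @ $17.55 = $3,334.40
Check: goods available $16,739.90 = COGS $13,405.50 + ending $3,334.40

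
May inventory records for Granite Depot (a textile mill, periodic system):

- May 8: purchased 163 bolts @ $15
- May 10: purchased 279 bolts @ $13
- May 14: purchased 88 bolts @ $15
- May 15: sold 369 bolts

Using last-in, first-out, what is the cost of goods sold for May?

COGS = $4,977

May 15, 369 sold [LIFO — newest first]: 88 @ $15 + 279 @ $13 + 2 @ $15 = $4,977
Ending inventory: 161 @ $15 = $2,415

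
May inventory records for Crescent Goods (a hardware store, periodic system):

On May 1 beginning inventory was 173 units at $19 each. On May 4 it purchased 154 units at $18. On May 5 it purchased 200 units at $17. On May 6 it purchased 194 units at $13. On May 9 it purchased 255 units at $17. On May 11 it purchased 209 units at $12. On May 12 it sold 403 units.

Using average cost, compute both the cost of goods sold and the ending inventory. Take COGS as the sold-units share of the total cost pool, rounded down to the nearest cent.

May 12, sell 403: 403/1185 × $18,824.00 → $6,401.74
Ending inventory (cost pool remaining) = $12,422.26

COGS = $6,401.74; ending inventory = $12,422.26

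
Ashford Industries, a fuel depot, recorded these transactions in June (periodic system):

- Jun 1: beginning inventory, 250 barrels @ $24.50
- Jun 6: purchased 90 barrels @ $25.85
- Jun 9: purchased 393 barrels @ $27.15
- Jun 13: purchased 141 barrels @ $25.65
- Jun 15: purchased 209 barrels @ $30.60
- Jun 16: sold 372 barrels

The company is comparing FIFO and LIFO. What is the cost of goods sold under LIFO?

COGS = $10,609.35

FIFO COGS: 250 @ $24.50 + 90 @ $25.85 + 32 @ $27.15 = $9,320.30
LIFO COGS: 209 @ $30.60 + 141 @ $25.65 + 22 @ $27.15 = $10,609.35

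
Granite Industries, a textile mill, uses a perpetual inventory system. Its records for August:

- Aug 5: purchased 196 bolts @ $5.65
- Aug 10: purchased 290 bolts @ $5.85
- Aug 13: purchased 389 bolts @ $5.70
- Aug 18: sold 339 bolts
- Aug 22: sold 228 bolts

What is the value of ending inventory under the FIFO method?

Aug 18, 339 sold [FIFO — oldest first]: 196 @ $5.65 + 143 @ $5.85 = $1,943.95
Aug 22, 228 sold [FIFO — oldest first]: 147 @ $5.85 + 81 @ $5.70 = $1,321.65
Total COGS = $1,943.95 + $1,321.65 = $3,265.60
Ending inventory: 308 @ $5.70 = $1,755.60

Ending inventory = $1,755.60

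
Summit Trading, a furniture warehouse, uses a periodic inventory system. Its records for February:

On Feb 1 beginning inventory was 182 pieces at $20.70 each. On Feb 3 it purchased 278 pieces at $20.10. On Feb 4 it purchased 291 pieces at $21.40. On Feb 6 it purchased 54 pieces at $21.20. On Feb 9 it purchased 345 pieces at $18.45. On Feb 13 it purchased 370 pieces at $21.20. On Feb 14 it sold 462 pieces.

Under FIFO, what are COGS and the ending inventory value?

Feb 14, 462 sold [FIFO — oldest first]: 182 @ $20.70 + 278 @ $20.10 + 2 @ $21.40 = $9,398.00
Ending inventory: 289 @ $21.40 + 54 @ $21.20 + 345 @ $18.45 + 370 @ $21.20 = $21,538.65
Check: goods available $30,936.65 = COGS $9,398.00 + ending $21,538.65

COGS = $9,398.00; ending inventory = $21,538.65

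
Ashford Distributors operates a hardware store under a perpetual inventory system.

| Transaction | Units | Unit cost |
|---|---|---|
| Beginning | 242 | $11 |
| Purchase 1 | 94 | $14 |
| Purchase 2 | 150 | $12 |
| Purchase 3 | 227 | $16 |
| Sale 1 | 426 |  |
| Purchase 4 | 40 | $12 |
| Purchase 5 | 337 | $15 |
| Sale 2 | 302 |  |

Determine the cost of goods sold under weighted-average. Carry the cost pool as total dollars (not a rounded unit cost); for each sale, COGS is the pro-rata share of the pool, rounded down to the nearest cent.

COGS = $9,862.41

After Beginning: 242 on hand, pool $2,662.00 (≈ $11.0000 each)
After Purchase 1: 336 on hand, pool $3,978.00 (≈ $11.8393 each)
After Purchase 2: 486 on hand, pool $5,778.00 (≈ $11.8889 each)
After Purchase 3: 713 on hand, pool $9,410.00 (≈ $13.1978 each)
Sale 1, sell 426: 426/713 × $9,410.00 → $5,622.24
After Purchase 4: 327 on hand, pool $4,267.76 (≈ $13.0513 each)
After Purchase 5: 664 on hand, pool $9,322.76 (≈ $14.0403 each)
Sale 2, sell 302: 302/664 × $9,322.76 → $4,240.17
Total COGS = $5,622.24 + $4,240.17 = $9,862.41
Ending inventory (cost pool remaining) = $5,082.59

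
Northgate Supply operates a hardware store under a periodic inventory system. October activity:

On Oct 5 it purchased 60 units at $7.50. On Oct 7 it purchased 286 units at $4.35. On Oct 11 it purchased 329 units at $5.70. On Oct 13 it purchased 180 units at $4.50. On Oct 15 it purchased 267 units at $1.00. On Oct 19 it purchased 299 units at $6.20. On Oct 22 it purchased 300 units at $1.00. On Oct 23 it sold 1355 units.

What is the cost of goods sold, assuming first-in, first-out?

Oct 23, 1355 sold [FIFO — oldest first]: 60 @ $7.50 + 286 @ $4.35 + 329 @ $5.70 + 180 @ $4.50 + 267 @ $1.00 + 233 @ $6.20 = $6,091.00
Ending inventory: 66 @ $6.20 + 300 @ $1.00 = $709.20
Check: goods available $6,800.20 = COGS $6,091.00 + ending $709.20

COGS = $6,091.00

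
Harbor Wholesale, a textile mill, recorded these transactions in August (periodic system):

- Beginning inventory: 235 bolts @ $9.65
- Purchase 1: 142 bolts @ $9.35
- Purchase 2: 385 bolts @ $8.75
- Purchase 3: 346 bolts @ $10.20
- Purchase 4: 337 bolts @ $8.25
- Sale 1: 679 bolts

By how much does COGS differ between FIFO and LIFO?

FIFO COGS: 235 @ $9.65 + 142 @ $9.35 + 302 @ $8.75 = $6,237.95
LIFO COGS: 337 @ $8.25 + 342 @ $10.20 = $6,268.65
Difference = |$6,237.95 − $6,268.65| = $30.70

$30.70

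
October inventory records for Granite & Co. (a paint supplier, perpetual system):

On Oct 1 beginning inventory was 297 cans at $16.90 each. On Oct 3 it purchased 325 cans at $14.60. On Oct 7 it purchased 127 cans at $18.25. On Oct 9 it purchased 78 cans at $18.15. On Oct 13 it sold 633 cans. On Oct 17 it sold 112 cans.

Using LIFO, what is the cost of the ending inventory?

Oct 13, 633 sold [LIFO — newest first]: 78 @ $18.15 + 127 @ $18.25 + 325 @ $14.60 + 103 @ $16.90 = $10,219.15
Oct 17, 112 sold [LIFO — newest first]: 112 @ $16.90 = $1,892.80
Total COGS = $10,219.15 + $1,892.80 = $12,111.95
Ending inventory: 82 @ $16.90 = $1,385.80

Ending inventory = $1,385.80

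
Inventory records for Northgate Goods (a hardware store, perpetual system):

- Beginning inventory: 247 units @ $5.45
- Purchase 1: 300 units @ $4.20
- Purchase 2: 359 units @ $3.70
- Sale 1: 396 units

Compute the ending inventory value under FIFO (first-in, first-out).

Ending inventory = $1,962.50

Sale 1 (396) [FIFO — oldest first]: 247 @ $5.45 + 149 @ $4.20 = $1,971.95
Ending inventory: 151 @ $4.20 + 359 @ $3.70 = $1,962.50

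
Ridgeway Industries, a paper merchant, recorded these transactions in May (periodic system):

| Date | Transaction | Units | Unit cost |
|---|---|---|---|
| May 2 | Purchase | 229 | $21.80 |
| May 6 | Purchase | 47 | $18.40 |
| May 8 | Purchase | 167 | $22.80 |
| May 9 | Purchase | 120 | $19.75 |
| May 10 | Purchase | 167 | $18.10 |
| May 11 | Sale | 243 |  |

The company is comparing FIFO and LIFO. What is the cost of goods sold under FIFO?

FIFO COGS: 229 @ $21.80 + 14 @ $18.40 = $5,249.80
LIFO COGS: 167 @ $18.10 + 76 @ $19.75 = $4,523.70

COGS = $5,249.80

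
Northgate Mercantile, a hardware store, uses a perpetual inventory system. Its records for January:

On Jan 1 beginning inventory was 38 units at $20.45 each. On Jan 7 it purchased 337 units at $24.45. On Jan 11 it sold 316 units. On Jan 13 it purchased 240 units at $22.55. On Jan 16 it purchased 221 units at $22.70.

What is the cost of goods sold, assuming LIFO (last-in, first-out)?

COGS = $7,726.20

Jan 11, 316 sold [LIFO — newest first]: 316 @ $24.45 = $7,726.20
Ending inventory: 38 @ $20.45 + 21 @ $24.45 + 240 @ $22.55 + 221 @ $22.70 = $11,719.25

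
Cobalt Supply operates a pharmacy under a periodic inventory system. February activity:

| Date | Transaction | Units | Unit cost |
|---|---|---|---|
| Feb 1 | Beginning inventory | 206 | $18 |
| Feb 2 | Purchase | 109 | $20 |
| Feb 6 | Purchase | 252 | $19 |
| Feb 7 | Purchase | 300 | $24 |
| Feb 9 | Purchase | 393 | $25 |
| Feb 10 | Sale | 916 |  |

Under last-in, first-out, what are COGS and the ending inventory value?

COGS = $21,262; ending inventory = $6,439

Feb 10, 916 sold [LIFO — newest first]: 393 @ $25 + 300 @ $24 + 223 @ $19 = $21,262
Ending inventory: 206 @ $18 + 109 @ $20 + 29 @ $19 = $6,439
Check: goods available $27,701 = COGS $21,262 + ending $6,439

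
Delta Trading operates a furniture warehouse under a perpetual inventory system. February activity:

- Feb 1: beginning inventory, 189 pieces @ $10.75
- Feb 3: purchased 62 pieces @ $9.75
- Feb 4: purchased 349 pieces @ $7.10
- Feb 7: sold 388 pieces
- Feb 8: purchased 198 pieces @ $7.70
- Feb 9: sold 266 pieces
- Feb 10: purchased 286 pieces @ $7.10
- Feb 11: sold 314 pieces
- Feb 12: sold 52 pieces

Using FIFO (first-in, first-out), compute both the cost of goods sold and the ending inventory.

COGS = $8,214.95; ending inventory = $454.40

Feb 7, 388 sold [FIFO — oldest first]: 189 @ $10.75 + 62 @ $9.75 + 137 @ $7.10 = $3,608.95
Feb 9, 266 sold [FIFO — oldest first]: 212 @ $7.10 + 54 @ $7.70 = $1,921.00
Feb 11, 314 sold [FIFO — oldest first]: 144 @ $7.70 + 170 @ $7.10 = $2,315.80
Feb 12, 52 sold [FIFO — oldest first]: 52 @ $7.10 = $369.20
Total COGS = $3,608.95 + $1,921.00 + $2,315.80 + $369.20 = $8,214.95
Ending inventory: 64 @ $7.10 = $454.40
Check: goods available $8,669.35 = COGS $8,214.95 + ending $454.40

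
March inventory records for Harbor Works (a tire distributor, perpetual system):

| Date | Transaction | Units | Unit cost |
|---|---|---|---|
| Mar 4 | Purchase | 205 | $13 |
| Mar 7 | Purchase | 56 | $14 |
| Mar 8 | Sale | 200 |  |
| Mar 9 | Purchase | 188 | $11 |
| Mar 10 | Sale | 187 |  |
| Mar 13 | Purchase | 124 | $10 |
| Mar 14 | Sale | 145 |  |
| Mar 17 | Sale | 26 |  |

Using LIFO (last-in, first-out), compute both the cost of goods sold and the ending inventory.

Mar 8, 200 sold [LIFO — newest first]: 56 @ $14 + 144 @ $13 = $2,656
Mar 10, 187 sold [LIFO — newest first]: 187 @ $11 = $2,057
Mar 14, 145 sold [LIFO — newest first]: 124 @ $10 + 1 @ $11 + 20 @ $13 = $1,511
Mar 17, 26 sold [LIFO — newest first]: 26 @ $13 = $338
Total COGS = $2,656 + $2,057 + $1,511 + $338 = $6,562
Ending inventory: 15 @ $13 = $195

COGS = $6,562; ending inventory = $195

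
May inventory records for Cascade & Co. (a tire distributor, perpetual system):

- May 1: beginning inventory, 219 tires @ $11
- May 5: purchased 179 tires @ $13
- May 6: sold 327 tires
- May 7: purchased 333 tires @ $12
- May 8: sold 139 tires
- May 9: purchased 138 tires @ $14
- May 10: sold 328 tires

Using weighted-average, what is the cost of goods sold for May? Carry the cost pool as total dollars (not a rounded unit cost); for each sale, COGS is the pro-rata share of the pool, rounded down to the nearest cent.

COGS = $9,713.50

After May 1: 219 on hand, pool $2,409.00 (≈ $11.0000 each)
After May 5: 398 on hand, pool $4,736.00 (≈ $11.8995 each)
May 6, sell 327: 327/398 × $4,736.00 → $3,891.13
After May 7: 404 on hand, pool $4,840.87 (≈ $11.9824 each)
May 8, sell 139: 139/404 × $4,840.87 → $1,665.54
After May 9: 403 on hand, pool $5,107.33 (≈ $12.6733 each)
May 10, sell 328: 328/403 × $5,107.33 → $4,156.83
Total COGS = $3,891.13 + $1,665.54 + $4,156.83 = $9,713.50
Ending inventory (cost pool remaining) = $950.50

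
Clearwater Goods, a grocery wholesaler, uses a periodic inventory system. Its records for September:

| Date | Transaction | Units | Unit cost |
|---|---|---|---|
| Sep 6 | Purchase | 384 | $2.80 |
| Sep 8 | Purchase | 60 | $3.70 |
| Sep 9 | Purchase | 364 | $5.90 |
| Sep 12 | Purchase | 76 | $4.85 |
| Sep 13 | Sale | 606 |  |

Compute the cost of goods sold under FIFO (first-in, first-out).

COGS = $2,253.00

Sep 13, 606 sold [FIFO — oldest first]: 384 @ $2.80 + 60 @ $3.70 + 162 @ $5.90 = $2,253.00
Ending inventory: 202 @ $5.90 + 76 @ $4.85 = $1,560.40
Check: goods available $3,813.40 = COGS $2,253.00 + ending $1,560.40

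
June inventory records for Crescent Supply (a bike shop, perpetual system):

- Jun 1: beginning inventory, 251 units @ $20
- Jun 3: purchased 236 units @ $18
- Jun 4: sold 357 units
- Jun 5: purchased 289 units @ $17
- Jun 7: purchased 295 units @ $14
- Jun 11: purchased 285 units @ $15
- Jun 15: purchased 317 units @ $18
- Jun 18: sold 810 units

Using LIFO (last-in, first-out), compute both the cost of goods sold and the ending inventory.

COGS = $19,561; ending inventory = $8,731

Jun 4, 357 sold [LIFO — newest first]: 236 @ $18 + 121 @ $20 = $6,668
Jun 18, 810 sold [LIFO — newest first]: 317 @ $18 + 285 @ $15 + 208 @ $14 = $12,893
Total COGS = $6,668 + $12,893 = $19,561
Ending inventory: 130 @ $20 + 289 @ $17 + 87 @ $14 = $8,731
Check: goods available $28,292 = COGS $19,561 + ending $8,731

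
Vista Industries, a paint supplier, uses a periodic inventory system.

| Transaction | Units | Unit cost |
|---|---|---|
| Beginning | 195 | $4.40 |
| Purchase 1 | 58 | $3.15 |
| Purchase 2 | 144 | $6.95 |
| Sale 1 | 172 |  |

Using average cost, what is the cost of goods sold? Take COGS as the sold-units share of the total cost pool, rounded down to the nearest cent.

COGS = $884.47

Sale 1, sell 172: 172/397 × $2,041.50 → $884.47
Ending inventory (cost pool remaining) = $1,157.03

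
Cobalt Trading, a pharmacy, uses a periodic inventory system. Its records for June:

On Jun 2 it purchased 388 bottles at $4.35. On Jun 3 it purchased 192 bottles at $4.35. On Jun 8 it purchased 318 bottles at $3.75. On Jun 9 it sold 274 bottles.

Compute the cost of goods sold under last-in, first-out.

Jun 9, 274 sold [LIFO — newest first]: 274 @ $3.75 = $1,027.50
Ending inventory: 388 @ $4.35 + 192 @ $4.35 + 44 @ $3.75 = $2,688.00
Check: goods available $3,715.50 = COGS $1,027.50 + ending $2,688.00

COGS = $1,027.50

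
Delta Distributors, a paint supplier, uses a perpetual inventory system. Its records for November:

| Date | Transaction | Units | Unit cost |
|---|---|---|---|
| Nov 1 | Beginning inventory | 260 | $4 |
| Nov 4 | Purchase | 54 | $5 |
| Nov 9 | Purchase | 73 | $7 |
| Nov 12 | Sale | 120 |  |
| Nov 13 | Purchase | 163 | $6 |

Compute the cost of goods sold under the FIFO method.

Nov 12, 120 sold [FIFO — oldest first]: 120 @ $4 = $480
Ending inventory: 140 @ $4 + 54 @ $5 + 73 @ $7 + 163 @ $6 = $2,319

COGS = $480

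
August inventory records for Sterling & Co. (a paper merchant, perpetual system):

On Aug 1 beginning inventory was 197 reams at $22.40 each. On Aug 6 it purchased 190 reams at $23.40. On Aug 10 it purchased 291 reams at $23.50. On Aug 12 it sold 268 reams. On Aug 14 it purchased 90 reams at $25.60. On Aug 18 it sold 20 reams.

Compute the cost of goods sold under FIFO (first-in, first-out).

COGS = $6,542.20

Aug 12, 268 sold [FIFO — oldest first]: 197 @ $22.40 + 71 @ $23.40 = $6,074.20
Aug 18, 20 sold [FIFO — oldest first]: 20 @ $23.40 = $468.00
Total COGS = $6,074.20 + $468.00 = $6,542.20
Ending inventory: 99 @ $23.40 + 291 @ $23.50 + 90 @ $25.60 = $11,459.10
Check: goods available $18,001.30 = COGS $6,542.20 + ending $11,459.10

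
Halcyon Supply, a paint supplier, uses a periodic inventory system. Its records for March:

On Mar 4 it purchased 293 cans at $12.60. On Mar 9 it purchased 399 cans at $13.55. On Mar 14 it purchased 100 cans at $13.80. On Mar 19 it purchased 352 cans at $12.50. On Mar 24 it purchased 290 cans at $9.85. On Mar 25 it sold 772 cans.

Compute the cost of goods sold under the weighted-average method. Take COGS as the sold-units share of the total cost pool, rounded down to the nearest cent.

COGS = $9,547.57

Mar 25, sell 772: 772/1434 × $17,734.75 → $9,547.57
Ending inventory (cost pool remaining) = $8,187.18
Check: goods available $17,734.75 = COGS $9,547.57 + ending $8,187.18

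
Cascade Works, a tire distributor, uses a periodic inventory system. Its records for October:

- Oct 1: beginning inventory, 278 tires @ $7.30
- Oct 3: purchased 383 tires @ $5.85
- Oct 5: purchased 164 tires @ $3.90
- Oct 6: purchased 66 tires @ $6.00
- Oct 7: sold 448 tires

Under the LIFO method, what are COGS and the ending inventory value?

Oct 7, 448 sold [LIFO — newest first]: 66 @ $6.00 + 164 @ $3.90 + 218 @ $5.85 = $2,310.90
Ending inventory: 278 @ $7.30 + 165 @ $5.85 = $2,994.65
Check: goods available $5,305.55 = COGS $2,310.90 + ending $2,994.65

COGS = $2,310.90; ending inventory = $2,994.65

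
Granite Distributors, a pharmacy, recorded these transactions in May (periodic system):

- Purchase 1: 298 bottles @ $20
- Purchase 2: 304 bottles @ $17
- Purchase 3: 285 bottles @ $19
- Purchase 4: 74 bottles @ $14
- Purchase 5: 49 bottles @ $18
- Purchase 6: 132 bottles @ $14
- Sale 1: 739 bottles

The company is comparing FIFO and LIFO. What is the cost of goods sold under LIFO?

COGS = $12,564

FIFO COGS: 298 @ $20 + 304 @ $17 + 137 @ $19 = $13,731
LIFO COGS: 132 @ $14 + 49 @ $18 + 74 @ $14 + 285 @ $19 + 199 @ $17 = $12,564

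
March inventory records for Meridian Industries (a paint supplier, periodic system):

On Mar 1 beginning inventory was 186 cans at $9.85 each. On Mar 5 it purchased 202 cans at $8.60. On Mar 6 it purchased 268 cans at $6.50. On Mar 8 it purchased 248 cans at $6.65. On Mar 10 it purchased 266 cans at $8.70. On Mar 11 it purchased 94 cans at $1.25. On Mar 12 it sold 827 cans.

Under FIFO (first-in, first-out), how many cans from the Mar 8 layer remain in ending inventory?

77

Mar 12, 827 sold [FIFO — oldest first]: 186 @ $9.85 + 202 @ $8.60 + 268 @ $6.50 + 171 @ $6.65 = $6,448.45
Ending inventory: 77 @ $6.65 + 266 @ $8.70 + 94 @ $1.25 = $2,943.75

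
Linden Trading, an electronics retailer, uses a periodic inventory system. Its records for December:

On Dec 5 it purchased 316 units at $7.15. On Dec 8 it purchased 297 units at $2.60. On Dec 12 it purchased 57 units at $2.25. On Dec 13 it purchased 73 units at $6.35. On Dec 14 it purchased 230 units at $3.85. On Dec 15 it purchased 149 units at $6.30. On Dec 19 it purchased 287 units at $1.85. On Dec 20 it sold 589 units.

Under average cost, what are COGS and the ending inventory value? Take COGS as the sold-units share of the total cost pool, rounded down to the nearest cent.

Dec 20, sell 589: 589/1409 × $5,978.55 → $2,499.19
Ending inventory (cost pool remaining) = $3,479.36

COGS = $2,499.19; ending inventory = $3,479.36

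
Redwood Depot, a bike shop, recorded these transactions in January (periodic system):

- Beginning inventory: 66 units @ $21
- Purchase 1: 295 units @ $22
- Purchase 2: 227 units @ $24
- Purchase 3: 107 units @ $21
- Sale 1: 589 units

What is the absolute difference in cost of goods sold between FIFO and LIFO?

$40

FIFO COGS: 66 @ $21 + 295 @ $22 + 227 @ $24 + 1 @ $21 = $13,345
LIFO COGS: 107 @ $21 + 227 @ $24 + 255 @ $22 = $13,305
Difference = |$13,345 − $13,305| = $40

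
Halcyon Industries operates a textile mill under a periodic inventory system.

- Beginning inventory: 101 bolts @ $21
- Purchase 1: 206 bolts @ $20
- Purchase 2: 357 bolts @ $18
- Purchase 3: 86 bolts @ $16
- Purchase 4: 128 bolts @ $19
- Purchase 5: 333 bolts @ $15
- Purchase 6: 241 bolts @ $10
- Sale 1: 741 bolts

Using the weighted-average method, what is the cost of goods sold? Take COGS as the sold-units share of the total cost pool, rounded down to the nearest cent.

COGS = $12,186.69

Sale 1, sell 741: 741/1452 × $23,880.00 → $12,186.69
Ending inventory (cost pool remaining) = $11,693.31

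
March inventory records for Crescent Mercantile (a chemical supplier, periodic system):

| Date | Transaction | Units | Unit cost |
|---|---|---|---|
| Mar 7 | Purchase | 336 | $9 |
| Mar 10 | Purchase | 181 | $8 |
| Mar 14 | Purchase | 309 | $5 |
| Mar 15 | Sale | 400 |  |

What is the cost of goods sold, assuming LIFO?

COGS = $2,273

Mar 15, 400 sold [LIFO — newest first]: 309 @ $5 + 91 @ $8 = $2,273
Ending inventory: 336 @ $9 + 90 @ $8 = $3,744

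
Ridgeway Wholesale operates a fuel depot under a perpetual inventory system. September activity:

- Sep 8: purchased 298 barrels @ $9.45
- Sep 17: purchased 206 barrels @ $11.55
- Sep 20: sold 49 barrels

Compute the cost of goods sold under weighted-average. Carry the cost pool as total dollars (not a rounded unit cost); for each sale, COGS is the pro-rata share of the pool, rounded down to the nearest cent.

COGS = $505.10

After Sep 8: 298 on hand, pool $2,816.10 (≈ $9.4500 each)
After Sep 17: 504 on hand, pool $5,195.40 (≈ $10.3083 each)
Sep 20, sell 49: 49/504 × $5,195.40 → $505.10
Ending inventory (cost pool remaining) = $4,690.30
Check: goods available $5,195.40 = COGS $505.10 + ending $4,690.30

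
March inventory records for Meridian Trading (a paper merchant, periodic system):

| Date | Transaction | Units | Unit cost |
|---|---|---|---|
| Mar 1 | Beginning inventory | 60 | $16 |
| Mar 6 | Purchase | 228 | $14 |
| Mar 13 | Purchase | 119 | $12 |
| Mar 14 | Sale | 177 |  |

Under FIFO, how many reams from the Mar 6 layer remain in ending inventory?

Mar 14, 177 sold [FIFO — oldest first]: 60 @ $16 + 117 @ $14 = $2,598
Ending inventory: 111 @ $14 + 119 @ $12 = $2,982

111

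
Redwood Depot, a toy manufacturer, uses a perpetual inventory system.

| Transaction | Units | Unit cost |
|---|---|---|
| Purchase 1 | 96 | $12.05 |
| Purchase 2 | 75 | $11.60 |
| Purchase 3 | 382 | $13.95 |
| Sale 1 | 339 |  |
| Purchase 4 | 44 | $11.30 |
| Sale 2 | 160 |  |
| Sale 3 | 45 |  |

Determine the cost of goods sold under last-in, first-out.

Sale 1 (339) [LIFO — newest first]: 339 @ $13.95 = $4,729.05
Sale 2 (160) [LIFO — newest first]: 44 @ $11.30 + 43 @ $13.95 + 73 @ $11.60 = $1,943.85
Sale 3 (45) [LIFO — newest first]: 2 @ $11.60 + 43 @ $12.05 = $541.35
Total COGS = $4,729.05 + $1,943.85 + $541.35 = $7,214.25
Ending inventory: 53 @ $12.05 = $638.65

COGS = $7,214.25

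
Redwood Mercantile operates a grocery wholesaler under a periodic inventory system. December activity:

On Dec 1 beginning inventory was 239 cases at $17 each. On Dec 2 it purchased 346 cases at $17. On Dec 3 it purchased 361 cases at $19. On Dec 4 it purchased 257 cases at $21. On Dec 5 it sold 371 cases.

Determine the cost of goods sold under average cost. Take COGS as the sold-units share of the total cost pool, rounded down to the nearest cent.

Dec 5, sell 371: 371/1203 × $22,201.00 → $6,846.69
Ending inventory (cost pool remaining) = $15,354.31
Check: goods available $22,201.00 = COGS $6,846.69 + ending $15,354.31

COGS = $6,846.69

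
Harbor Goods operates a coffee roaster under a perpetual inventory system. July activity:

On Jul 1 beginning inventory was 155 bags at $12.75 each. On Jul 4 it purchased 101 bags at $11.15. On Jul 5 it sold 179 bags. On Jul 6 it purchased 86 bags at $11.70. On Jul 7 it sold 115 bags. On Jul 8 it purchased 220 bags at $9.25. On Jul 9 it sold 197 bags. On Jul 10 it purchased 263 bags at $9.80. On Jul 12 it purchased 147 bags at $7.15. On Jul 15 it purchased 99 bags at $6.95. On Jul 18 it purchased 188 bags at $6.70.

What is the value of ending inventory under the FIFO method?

Jul 5, 179 sold [FIFO — oldest first]: 155 @ $12.75 + 24 @ $11.15 = $2,243.85
Jul 7, 115 sold [FIFO — oldest first]: 77 @ $11.15 + 38 @ $11.70 = $1,303.15
Jul 9, 197 sold [FIFO — oldest first]: 48 @ $11.70 + 149 @ $9.25 = $1,939.85
Total COGS = $2,243.85 + $1,303.15 + $1,939.85 = $5,486.85
Ending inventory: 71 @ $9.25 + 263 @ $9.80 + 147 @ $7.15 + 99 @ $6.95 + 188 @ $6.70 = $6,232.85
Check: goods available $11,719.70 = COGS $5,486.85 + ending $6,232.85

Ending inventory = $6,232.85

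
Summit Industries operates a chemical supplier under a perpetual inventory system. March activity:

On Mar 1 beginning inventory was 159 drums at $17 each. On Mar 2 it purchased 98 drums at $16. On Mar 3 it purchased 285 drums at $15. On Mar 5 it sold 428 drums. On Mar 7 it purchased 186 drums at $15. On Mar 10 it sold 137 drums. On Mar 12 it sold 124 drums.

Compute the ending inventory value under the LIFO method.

Ending inventory = $663

Mar 5, 428 sold [LIFO — newest first]: 285 @ $15 + 98 @ $16 + 45 @ $17 = $6,608
Mar 10, 137 sold [LIFO — newest first]: 137 @ $15 = $2,055
Mar 12, 124 sold [LIFO — newest first]: 49 @ $15 + 75 @ $17 = $2,010
Total COGS = $6,608 + $2,055 + $2,010 = $10,673
Ending inventory: 39 @ $17 = $663
Check: goods available $11,336 = COGS $10,673 + ending $663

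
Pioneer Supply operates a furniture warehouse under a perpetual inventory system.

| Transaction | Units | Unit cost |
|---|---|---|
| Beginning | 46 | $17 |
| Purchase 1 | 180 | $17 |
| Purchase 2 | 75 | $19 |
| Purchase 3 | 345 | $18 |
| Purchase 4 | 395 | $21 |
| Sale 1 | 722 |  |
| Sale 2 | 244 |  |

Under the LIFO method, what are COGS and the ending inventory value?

COGS = $18,497; ending inventory = $1,275

Sale 1 (722) [LIFO — newest first]: 395 @ $21 + 327 @ $18 = $14,181
Sale 2 (244) [LIFO — newest first]: 18 @ $18 + 75 @ $19 + 151 @ $17 = $4,316
Total COGS = $14,181 + $4,316 = $18,497
Ending inventory: 46 @ $17 + 29 @ $17 = $1,275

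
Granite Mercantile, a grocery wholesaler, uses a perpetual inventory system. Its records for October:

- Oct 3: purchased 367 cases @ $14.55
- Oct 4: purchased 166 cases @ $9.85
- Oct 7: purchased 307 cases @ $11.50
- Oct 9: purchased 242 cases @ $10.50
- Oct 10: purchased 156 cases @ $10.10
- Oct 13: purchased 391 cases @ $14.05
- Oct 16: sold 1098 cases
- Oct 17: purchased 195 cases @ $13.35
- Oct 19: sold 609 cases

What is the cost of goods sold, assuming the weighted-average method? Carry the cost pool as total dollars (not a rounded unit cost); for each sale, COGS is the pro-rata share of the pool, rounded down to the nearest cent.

COGS = $21,242.60

After Oct 3: 367 on hand, pool $5,339.85 (≈ $14.5500 each)
After Oct 4: 533 on hand, pool $6,974.95 (≈ $13.0862 each)
After Oct 7: 840 on hand, pool $10,505.45 (≈ $12.5065 each)
After Oct 9: 1082 on hand, pool $13,046.45 (≈ $12.0577 each)
After Oct 10: 1238 on hand, pool $14,622.05 (≈ $11.8110 each)
After Oct 13: 1629 on hand, pool $20,115.60 (≈ $12.3484 each)
Oct 16, sell 1098: 1098/1629 × $20,115.60 → $13,558.58
After Oct 17: 726 on hand, pool $9,160.27 (≈ $12.6175 each)
Oct 19, sell 609: 609/726 × $9,160.27 → $7,684.02
Total COGS = $13,558.58 + $7,684.02 = $21,242.60
Ending inventory (cost pool remaining) = $1,476.25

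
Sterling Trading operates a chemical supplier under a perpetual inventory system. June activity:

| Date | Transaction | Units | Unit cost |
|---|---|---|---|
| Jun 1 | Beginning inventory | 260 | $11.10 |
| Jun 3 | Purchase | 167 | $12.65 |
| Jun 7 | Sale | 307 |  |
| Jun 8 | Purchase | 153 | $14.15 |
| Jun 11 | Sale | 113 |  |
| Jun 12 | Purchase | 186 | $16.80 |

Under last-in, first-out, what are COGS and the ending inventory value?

COGS = $5,265.50; ending inventory = $5,022.80

Jun 7, 307 sold [LIFO — newest first]: 167 @ $12.65 + 140 @ $11.10 = $3,666.55
Jun 11, 113 sold [LIFO — newest first]: 113 @ $14.15 = $1,598.95
Total COGS = $3,666.55 + $1,598.95 = $5,265.50
Ending inventory: 120 @ $11.10 + 40 @ $14.15 + 186 @ $16.80 = $5,022.80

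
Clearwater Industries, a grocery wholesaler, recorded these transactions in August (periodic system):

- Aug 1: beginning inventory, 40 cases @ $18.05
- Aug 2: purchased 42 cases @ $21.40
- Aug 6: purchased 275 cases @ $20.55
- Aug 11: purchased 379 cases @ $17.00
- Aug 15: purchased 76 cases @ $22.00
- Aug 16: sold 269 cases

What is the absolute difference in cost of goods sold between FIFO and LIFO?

FIFO COGS: 40 @ $18.05 + 42 @ $21.40 + 187 @ $20.55 = $5,463.65
LIFO COGS: 76 @ $22.00 + 193 @ $17.00 = $4,953.00
Difference = |$5,463.65 − $4,953.00| = $510.65

$510.65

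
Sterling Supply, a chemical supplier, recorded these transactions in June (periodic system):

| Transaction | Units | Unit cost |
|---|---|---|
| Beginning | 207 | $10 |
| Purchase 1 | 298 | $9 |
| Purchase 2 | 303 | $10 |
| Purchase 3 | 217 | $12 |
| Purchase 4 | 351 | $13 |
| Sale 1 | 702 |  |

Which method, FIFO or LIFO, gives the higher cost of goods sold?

LIFO

FIFO COGS: 207 @ $10 + 298 @ $9 + 197 @ $10 = $6,722
LIFO COGS: 351 @ $13 + 217 @ $12 + 134 @ $10 = $8,507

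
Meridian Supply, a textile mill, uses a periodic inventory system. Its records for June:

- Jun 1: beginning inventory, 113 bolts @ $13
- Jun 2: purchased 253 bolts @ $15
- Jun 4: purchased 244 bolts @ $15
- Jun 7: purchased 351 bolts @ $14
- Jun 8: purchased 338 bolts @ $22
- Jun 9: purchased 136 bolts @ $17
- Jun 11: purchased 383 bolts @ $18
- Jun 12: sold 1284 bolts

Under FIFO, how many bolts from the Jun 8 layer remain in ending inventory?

15

Jun 12, 1284 sold [FIFO — oldest first]: 113 @ $13 + 253 @ $15 + 244 @ $15 + 351 @ $14 + 323 @ $22 = $20,944
Ending inventory: 15 @ $22 + 136 @ $17 + 383 @ $18 = $9,536
Check: goods available $30,480 = COGS $20,944 + ending $9,536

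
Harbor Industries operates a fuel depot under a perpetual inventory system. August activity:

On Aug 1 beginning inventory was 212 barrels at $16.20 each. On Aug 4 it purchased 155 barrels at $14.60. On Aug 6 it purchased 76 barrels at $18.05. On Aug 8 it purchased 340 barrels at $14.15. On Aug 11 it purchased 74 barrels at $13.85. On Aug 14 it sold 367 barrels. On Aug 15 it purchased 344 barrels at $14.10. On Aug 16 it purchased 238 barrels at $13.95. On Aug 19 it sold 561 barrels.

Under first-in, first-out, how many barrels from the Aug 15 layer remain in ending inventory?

273

Aug 14, 367 sold [FIFO — oldest first]: 212 @ $16.20 + 155 @ $14.60 = $5,697.40
Aug 19, 561 sold [FIFO — oldest first]: 76 @ $18.05 + 340 @ $14.15 + 74 @ $13.85 + 71 @ $14.10 = $8,208.80
Total COGS = $5,697.40 + $8,208.80 = $13,906.20
Ending inventory: 273 @ $14.10 + 238 @ $13.95 = $7,169.40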